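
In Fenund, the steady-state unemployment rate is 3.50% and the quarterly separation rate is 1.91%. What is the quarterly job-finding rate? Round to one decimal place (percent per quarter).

From u* = s/(s+f): f = s·(1−u)/u.
f = 1.91 × (1 − 0.0350) / 0.0350 = 1.8431 / 0.0350 ≈ 52.7% per quarter.

Job-finding rate ≈ 52.7% per quarter.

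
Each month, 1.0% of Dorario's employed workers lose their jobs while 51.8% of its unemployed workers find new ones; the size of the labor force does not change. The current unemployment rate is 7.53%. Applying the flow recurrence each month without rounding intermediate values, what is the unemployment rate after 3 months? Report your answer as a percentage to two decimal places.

With a fixed labor force, u_{t+1} = u_t + s·(1−u_t) − f·u_t = u_t·(1−s−f) + s.
Here 1−s−f = 0.472 and s = 0.010.
u_1 = 0.075300 × 0.472 + 0.010 = 0.045542.
u_2 = 0.045542 × 0.472 + 0.010 = 0.031496.
u_3 = 0.031496 × 0.472 + 0.010 = 0.024866.

Unemployment rate after three months ≈ 2.49%.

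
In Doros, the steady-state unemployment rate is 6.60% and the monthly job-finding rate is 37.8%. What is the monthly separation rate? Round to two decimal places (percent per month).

From u* = s/(s+f): s = u·f/(1−u).
s = 0.0660 × 37.8 / (1 − 0.0660) = 2.4948 / 0.9340 ≈ 2.67% per month.

Separation rate ≈ 2.67% per month.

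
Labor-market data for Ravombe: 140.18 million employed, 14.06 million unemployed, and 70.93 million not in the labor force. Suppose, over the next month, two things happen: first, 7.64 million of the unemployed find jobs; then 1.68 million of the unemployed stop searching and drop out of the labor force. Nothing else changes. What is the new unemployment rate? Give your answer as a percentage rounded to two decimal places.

New unemployment rate ≈ 3.11%.

Initially, labor force = 140.18 + 14.06 = 154.24 million, so u = 14.06/154.24 = 9.12%.
After the first change, unemployed falls and employed rises by 7.64; labor force unchanged → E = 147.82, U = 6.42, labor force = 154.24 million.
After the second change, unemployed and labor force both fall by 1.68 → E = 147.82, U = 4.74, labor force = 152.56 million.
New unemployment rate = 4.74 / 152.56 = 3.11%.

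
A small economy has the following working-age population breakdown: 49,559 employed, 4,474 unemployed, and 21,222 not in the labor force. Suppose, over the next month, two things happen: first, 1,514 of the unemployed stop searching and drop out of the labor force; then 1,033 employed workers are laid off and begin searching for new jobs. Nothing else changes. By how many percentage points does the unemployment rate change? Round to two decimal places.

The unemployment rate changes by −0.68 percentage points.

Initially, labor force = 49,559 + 4,474 = 54,033, so u = 4,474/54,033 = 8.28%.
After the first change, unemployed and labor force both fall by 1,514 → E = 49,559, U = 2,960, labor force = 52,519.
After the second change, employed falls and unemployed rises by 1,033; labor force unchanged → E = 48,526, U = 3,993, labor force = 52,519.
New unemployment rate = 3,993 / 52,519 = 7.60%.
Change = 7.60% − 8.28% = −0.68 percentage points.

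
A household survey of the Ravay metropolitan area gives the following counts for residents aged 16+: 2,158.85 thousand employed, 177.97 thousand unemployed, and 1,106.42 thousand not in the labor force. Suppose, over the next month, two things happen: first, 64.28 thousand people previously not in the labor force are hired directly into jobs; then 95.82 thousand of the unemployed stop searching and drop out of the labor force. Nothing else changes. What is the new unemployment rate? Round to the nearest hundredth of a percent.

Initially, labor force = 2,158.85 + 177.97 = 2,336.82 thousand, so u = 177.97/2,336.82 = 7.62%.
After the first change, employed and labor force both rise by 64.28; unemployed unchanged → E = 2,223.13, U = 177.97, labor force = 2,401.10 thousand.
After the second change, unemployed and labor force both fall by 95.82 → E = 2,223.13, U = 82.15, labor force = 2,305.28 thousand.
New unemployment rate = 82.15 / 2,305.28 = 3.56%.

New unemployment rate ≈ 3.56%.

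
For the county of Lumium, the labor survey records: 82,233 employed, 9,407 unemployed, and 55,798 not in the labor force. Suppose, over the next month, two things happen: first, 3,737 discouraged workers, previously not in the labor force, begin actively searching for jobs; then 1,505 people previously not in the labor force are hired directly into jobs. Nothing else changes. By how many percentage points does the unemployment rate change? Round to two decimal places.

The unemployment rate changes by +3.30 percentage points.

Initially, labor force = 82,233 + 9,407 = 91,640, so u = 9,407/91,640 = 10.27%.
After the first change, unemployed and labor force both rise by 3,737 → E = 82,233, U = 13,144, labor force = 95,377.
After the second change, employed and labor force both rise by 1,505; unemployed unchanged → E = 83,738, U = 13,144, labor force = 96,882.
New unemployment rate = 13,144 / 96,882 = 13.57%.
Change = 13.57% − 10.27% = +3.30 percentage points.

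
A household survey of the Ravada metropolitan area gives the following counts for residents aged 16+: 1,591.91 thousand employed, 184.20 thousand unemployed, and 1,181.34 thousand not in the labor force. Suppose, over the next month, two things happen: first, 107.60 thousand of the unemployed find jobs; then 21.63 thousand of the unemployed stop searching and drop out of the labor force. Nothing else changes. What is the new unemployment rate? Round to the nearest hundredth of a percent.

New unemployment rate ≈ 3.13%.

Initially, labor force = 1,591.91 + 184.20 = 1,776.11 thousand, so u = 184.20/1,776.11 = 10.37%.
After the first change, unemployed falls and employed rises by 107.60; labor force unchanged → E = 1,699.51, U = 76.60, labor force = 1,776.11 thousand.
After the second change, unemployed and labor force both fall by 21.63 → E = 1,699.51, U = 54.97, labor force = 1,754.48 thousand.
New unemployment rate = 54.97 / 1,754.48 = 3.13%.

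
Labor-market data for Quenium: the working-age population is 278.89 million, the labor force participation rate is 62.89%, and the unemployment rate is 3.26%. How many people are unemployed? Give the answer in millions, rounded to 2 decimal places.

Labor force = 0.6289 × 278.89 = 175.39 million.
Unemployed = 0.0326 × 175.39 ≈ 5.72 million.

About 5.72 million are unemployed.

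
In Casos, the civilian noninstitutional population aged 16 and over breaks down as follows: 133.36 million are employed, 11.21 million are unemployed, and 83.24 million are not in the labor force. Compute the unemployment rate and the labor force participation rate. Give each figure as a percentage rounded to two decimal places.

Unemployment rate ≈ 7.75%; labor force participation rate ≈ 63.46%.

Labor force = employed + unemployed = 133.36 + 11.21 = 144.57 million.
Working-age population = 144.57 + 83.24 = 227.81 million.
Unemployment rate = 11.21 / 144.57 = 7.75%.
Labor force participation rate = 144.57 / 227.81 = 63.46%.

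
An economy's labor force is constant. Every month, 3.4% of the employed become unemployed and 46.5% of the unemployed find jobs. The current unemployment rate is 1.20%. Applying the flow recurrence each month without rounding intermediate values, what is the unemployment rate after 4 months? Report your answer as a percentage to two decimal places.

With a fixed labor force, u_{t+1} = u_t + s·(1−u_t) − f·u_t = u_t·(1−s−f) + s.
Here 1−s−f = 0.501 and s = 0.034.
u_1 = 0.012000 × 0.501 + 0.034 = 0.040012.
u_2 = 0.040012 × 0.501 + 0.034 = 0.054046.
u_3 = 0.054046 × 0.501 + 0.034 = 0.061077.
u_4 = 0.061077 × 0.501 + 0.034 = 0.064600.

Unemployment rate after four months ≈ 6.46%.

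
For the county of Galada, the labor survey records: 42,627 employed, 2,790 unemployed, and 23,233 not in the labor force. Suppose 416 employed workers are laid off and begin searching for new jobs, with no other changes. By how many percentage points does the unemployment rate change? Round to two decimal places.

Initially, labor force = 42,627 + 2,790 = 45,417, so u = 2,790/45,417 = 6.14%.
After the change, employed falls and unemployed rises by 416; labor force unchanged → E = 42,211, U = 3,206, labor force = 45,417.
New unemployment rate = 3,206 / 45,417 = 7.06%.
Change = 7.06% − 6.14% = +0.92 percentage points.

The unemployment rate changes by +0.92 percentage points.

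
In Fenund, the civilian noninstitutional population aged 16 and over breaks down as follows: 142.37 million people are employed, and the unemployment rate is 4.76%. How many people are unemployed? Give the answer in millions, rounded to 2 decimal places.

About 7.12 million are unemployed.

Let U be the number unemployed. The labor force is E + U, and U/(E+U) = 0.0476.
So U = 0.0476 × 142.37 / (1 − 0.0476) = 6.7768 / 0.9524 ≈ 7.12 million.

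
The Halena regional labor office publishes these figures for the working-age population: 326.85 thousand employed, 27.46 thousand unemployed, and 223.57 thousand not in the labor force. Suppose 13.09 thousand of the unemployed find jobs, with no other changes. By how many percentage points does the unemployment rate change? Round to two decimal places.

Initially, labor force = 326.85 + 27.46 = 354.31 thousand, so u = 27.46/354.31 = 7.75%.
After the change, unemployed falls and employed rises by 13.09; labor force unchanged → E = 339.94, U = 14.37, labor force = 354.31 thousand.
New unemployment rate = 14.37 / 354.31 = 4.06%.
Change = 4.06% − 7.75% = −3.69 percentage points.

The unemployment rate changes by −3.69 percentage points.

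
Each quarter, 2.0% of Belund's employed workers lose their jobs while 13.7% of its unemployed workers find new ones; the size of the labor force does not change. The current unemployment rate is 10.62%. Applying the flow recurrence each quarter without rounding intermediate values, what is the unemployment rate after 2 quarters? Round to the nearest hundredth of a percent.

Unemployment rate after two quarters ≈ 11.23%.

With a fixed labor force, u_{t+1} = u_t + s·(1−u_t) − f·u_t = u_t·(1−s−f) + s.
Here 1−s−f = 0.843 and s = 0.020.
u_1 = 0.106200 × 0.843 + 0.020 = 0.109527.
u_2 = 0.109527 × 0.843 + 0.020 = 0.112331.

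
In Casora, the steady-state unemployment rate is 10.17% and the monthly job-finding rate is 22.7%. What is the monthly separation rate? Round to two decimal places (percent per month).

Separation rate ≈ 2.57% per month.

From u* = s/(s+f): s = u·f/(1−u).
s = 0.1017 × 22.7 / (1 − 0.1017) = 2.3086 / 0.8983 ≈ 2.57% per month.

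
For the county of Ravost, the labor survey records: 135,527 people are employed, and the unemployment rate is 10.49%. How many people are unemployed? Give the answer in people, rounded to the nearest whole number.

About 15,883 are unemployed.

Let U be the number unemployed. The labor force is E + U, and U/(E+U) = 0.1049.
So U = 0.1049 × 135,527 / (1 − 0.1049) = 14216.78 / 0.8951 ≈ 15,883.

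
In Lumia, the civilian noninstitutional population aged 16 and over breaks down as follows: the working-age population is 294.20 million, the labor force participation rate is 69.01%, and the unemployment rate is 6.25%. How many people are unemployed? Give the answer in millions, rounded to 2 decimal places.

Labor force = 0.6901 × 294.20 = 203.03 million.
Unemployed = 0.0625 × 203.03 ≈ 12.69 million.

About 12.69 million are unemployed.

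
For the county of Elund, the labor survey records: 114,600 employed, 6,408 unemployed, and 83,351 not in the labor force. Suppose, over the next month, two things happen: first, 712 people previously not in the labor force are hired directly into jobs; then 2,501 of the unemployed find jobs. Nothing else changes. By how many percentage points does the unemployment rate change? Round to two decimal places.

Initially, labor force = 114,600 + 6,408 = 121,008, so u = 6,408/121,008 = 5.30%.
After the first change, employed and labor force both rise by 712; unemployed unchanged → E = 115,312, U = 6,408, labor force = 121,720.
After the second change, unemployed falls and employed rises by 2,501; labor force unchanged → E = 117,813, U = 3,907, labor force = 121,720.
New unemployment rate = 3,907 / 121,720 = 3.21%.
Change = 3.21% − 5.30% = −2.09 percentage points.

The unemployment rate changes by −2.09 percentage points.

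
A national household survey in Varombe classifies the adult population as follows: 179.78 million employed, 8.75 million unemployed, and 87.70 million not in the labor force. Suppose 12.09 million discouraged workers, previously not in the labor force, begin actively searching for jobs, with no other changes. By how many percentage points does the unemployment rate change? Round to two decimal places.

Initially, labor force = 179.78 + 8.75 = 188.53 million, so u = 8.75/188.53 = 4.64%.
After the change, unemployed and labor force both rise by 12.09 → E = 179.78, U = 20.84, labor force = 200.62 million.
New unemployment rate = 20.84 / 200.62 = 10.39%.
Change = 10.39% − 4.64% = +5.75 percentage points.

The unemployment rate changes by +5.75 percentage points.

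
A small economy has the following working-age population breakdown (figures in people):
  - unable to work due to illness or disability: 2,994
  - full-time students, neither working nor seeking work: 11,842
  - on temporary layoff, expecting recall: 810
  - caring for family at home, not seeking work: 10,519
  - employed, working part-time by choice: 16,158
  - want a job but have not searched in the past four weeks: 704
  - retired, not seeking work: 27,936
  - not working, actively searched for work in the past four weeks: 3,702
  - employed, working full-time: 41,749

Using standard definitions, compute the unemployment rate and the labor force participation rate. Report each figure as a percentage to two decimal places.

Employed = 16,158 + 41,749 = 57,907.
Unemployed = 810 + 3,702 = 4,512 (jobless and actively searching, or on temporary layoff).
Labor force = 57,907 + 4,512 = 62,419.
Not in labor force = 2,994 + 11,842 + 10,519 + 704 + 27,936 = 53,995 (those not working and not actively searching are outside the labor force — including those who want a job but have given up searching).
Civilian working-age population = 62,419 + 53,995 = 116,414.
Unemployment rate = 4,512 / 62,419 = 7.23%.
Labor force participation rate = 62,419 / 116,414 = 53.62%.

Unemployment rate ≈ 7.23%; labor force participation rate ≈ 53.62%.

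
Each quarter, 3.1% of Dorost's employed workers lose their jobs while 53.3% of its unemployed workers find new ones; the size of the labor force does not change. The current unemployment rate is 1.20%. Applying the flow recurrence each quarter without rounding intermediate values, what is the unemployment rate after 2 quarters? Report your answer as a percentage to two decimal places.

With a fixed labor force, u_{t+1} = u_t + s·(1−u_t) − f·u_t = u_t·(1−s−f) + s.
Here 1−s−f = 0.436 and s = 0.031.
u_1 = 0.012000 × 0.436 + 0.031 = 0.036232.
u_2 = 0.036232 × 0.436 + 0.031 = 0.046797.

Unemployment rate after two quarters ≈ 4.68%.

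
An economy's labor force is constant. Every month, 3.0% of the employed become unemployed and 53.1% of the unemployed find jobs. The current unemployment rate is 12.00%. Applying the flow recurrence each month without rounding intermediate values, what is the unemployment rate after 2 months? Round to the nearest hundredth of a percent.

With a fixed labor force, u_{t+1} = u_t + s·(1−u_t) − f·u_t = u_t·(1−s−f) + s.
Here 1−s−f = 0.439 and s = 0.030.
u_1 = 0.120000 × 0.439 + 0.030 = 0.082680.
u_2 = 0.082680 × 0.439 + 0.030 = 0.066297.

Unemployment rate after two months ≈ 6.63%.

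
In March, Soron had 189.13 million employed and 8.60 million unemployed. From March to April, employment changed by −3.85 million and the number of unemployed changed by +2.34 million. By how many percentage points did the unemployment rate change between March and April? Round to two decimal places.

March: labor force = 189.13 + 8.60 = 197.73; u = 8.60/197.73 = 4.35%.
April: labor force = 185.28 + 10.94 = 196.22; u = 10.94/196.22 = 5.58%.
Change = 5.58% − 4.35% = +1.23 pp.

The unemployment rate changed by +1.23 percentage points.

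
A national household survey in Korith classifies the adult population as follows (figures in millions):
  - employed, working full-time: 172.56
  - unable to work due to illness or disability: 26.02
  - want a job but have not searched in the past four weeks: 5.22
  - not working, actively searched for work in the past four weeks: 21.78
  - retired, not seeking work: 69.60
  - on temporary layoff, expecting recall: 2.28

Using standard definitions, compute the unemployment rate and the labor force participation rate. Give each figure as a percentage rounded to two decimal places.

Employed = 172.56 million.
Unemployed = 21.78 + 2.28 = 24.06 million (jobless and actively searching, or on temporary layoff).
Labor force = 172.56 + 24.06 = 196.62 million.
Not in labor force = 26.02 + 5.22 + 69.60 = 100.84 million (those not working and not actively searching are outside the labor force — including those who want a job but have given up searching).
Civilian working-age population = 196.62 + 100.84 = 297.46 million.
Unemployment rate = 24.06 / 196.62 = 12.24%.
Labor force participation rate = 196.62 / 297.46 = 66.10%.

Unemployment rate ≈ 12.24%; labor force participation rate ≈ 66.10%.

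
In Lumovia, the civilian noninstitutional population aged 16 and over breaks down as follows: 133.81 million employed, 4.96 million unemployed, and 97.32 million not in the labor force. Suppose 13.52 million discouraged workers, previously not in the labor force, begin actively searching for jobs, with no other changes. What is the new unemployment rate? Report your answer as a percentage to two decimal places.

Initially, labor force = 133.81 + 4.96 = 138.77 million, so u = 4.96/138.77 = 3.57%.
After the change, unemployed and labor force both rise by 13.52 → E = 133.81, U = 18.48, labor force = 152.29 million.
New unemployment rate = 18.48 / 152.29 = 12.13%.

New unemployment rate ≈ 12.13%.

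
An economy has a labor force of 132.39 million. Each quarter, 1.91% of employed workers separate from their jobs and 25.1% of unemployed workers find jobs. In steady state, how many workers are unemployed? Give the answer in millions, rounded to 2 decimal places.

Steady-state unemployment rate u* = s/(s+f) = 1.91/(1.91+25.1) = 0.070715.
Unemployed = u* × labor force = 0.070715 × 132.39 ≈ 9.36 million.

About 9.36 million are unemployed in steady state.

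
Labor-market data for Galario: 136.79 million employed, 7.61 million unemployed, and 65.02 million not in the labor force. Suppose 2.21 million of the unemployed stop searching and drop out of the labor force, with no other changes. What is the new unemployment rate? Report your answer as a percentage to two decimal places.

New unemployment rate ≈ 3.80%.

Initially, labor force = 136.79 + 7.61 = 144.40 million, so u = 7.61/144.40 = 5.27%.
After the change, unemployed and labor force both fall by 2.21 → E = 136.79, U = 5.40, labor force = 142.19 million.
New unemployment rate = 5.40 / 142.19 = 3.80%.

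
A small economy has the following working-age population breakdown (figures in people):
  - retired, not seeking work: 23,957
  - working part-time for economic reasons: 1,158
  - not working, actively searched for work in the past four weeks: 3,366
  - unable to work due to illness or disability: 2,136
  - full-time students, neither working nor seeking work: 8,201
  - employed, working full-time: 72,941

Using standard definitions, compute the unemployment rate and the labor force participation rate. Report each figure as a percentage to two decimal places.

Employed = 1,158 + 72,941 = 74,099 (anyone who worked, including part-time for economic reasons, counts as employed).
Unemployed = 3,366.
Labor force = 74,099 + 3,366 = 77,465.
Not in labor force = 23,957 + 2,136 + 8,201 = 34,294 (those not working and not actively searching are outside the labor force).
Civilian working-age population = 77,465 + 34,294 = 111,759.
Unemployment rate = 3,366 / 77,465 = 4.35%.
Labor force participation rate = 77,465 / 111,759 = 69.31%.

Unemployment rate ≈ 4.35%; labor force participation rate ≈ 69.31%.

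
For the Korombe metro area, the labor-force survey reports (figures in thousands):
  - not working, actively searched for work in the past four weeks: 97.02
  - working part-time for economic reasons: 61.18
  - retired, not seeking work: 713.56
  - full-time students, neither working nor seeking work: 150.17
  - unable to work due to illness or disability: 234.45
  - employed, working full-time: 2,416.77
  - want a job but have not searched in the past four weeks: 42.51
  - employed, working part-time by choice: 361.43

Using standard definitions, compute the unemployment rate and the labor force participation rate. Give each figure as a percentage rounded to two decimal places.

Employed = 61.18 + 2,416.77 + 361.43 = 2,839.38 thousand (anyone who worked, including part-time for economic reasons, counts as employed).
Unemployed = 97.02 thousand.
Labor force = 2,839.38 + 97.02 = 2,936.40 thousand.
Not in labor force = 713.56 + 150.17 + 234.45 + 42.51 = 1,140.69 thousand (those not working and not actively searching are outside the labor force — including those who want a job but have given up searching).
Civilian working-age population = 2,936.40 + 1,140.69 = 4,077.09 thousand.
Unemployment rate = 97.02 / 2,936.40 = 3.30%.
Labor force participation rate = 2,936.40 / 4,077.09 = 72.02%.

Unemployment rate ≈ 3.30%; labor force participation rate ≈ 72.02%.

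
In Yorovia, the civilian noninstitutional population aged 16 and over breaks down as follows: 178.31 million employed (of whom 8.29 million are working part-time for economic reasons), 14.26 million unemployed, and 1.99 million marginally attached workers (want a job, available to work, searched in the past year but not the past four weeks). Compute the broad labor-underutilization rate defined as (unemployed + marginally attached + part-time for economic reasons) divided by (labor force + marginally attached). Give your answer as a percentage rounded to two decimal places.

Labor force = 178.31 + 14.26 = 192.57 million.
Numerator = 14.26 + 1.99 + 8.29 = 24.54 million.
Denominator = 192.57 + 1.99 = 194.56 million.
Broad rate = 24.54 / 194.56 = 12.61%.

Broad underutilization rate ≈ 12.61%.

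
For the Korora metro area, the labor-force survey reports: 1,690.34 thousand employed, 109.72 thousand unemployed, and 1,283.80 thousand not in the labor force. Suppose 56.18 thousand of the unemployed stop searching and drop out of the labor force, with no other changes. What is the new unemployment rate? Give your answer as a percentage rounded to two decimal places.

New unemployment rate ≈ 3.07%.

Initially, labor force = 1,690.34 + 109.72 = 1,800.06 thousand, so u = 109.72/1,800.06 = 6.10%.
After the change, unemployed and labor force both fall by 56.18 → E = 1,690.34, U = 53.54, labor force = 1,743.88 thousand.
New unemployment rate = 53.54 / 1,743.88 = 3.07%.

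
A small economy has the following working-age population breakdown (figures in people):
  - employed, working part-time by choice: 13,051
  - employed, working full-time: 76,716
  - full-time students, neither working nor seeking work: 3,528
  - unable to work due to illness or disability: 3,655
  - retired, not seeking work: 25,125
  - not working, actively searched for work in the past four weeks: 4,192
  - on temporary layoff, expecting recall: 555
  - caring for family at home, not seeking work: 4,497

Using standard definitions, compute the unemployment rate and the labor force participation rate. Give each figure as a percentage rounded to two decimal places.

Employed = 13,051 + 76,716 = 89,767.
Unemployed = 4,192 + 555 = 4,747 (jobless and actively searching, or on temporary layoff).
Labor force = 89,767 + 4,747 = 94,514.
Not in labor force = 3,528 + 3,655 + 25,125 + 4,497 = 36,805 (those not working and not actively searching are outside the labor force).
Civilian working-age population = 94,514 + 36,805 = 131,319.
Unemployment rate = 4,747 / 94,514 = 5.02%.
Labor force participation rate = 94,514 / 131,319 = 71.97%.

Unemployment rate ≈ 5.02%; labor force participation rate ≈ 71.97%.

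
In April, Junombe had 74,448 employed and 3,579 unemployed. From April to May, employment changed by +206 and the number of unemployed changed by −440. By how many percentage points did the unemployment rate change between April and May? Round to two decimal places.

The unemployment rate changed by −0.55 percentage points.

April: labor force = 74,448 + 3,579 = 78,027; u = 3,579/78,027 = 4.59%.
May: labor force = 74,654 + 3,139 = 77,793; u = 3,139/77,793 = 4.04%.
Change = 4.04% − 4.59% = −0.55 pp.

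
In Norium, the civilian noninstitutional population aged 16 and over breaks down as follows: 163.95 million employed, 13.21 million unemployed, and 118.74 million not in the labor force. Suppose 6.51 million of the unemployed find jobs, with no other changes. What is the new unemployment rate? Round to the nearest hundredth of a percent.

Initially, labor force = 163.95 + 13.21 = 177.16 million, so u = 13.21/177.16 = 7.46%.
After the change, unemployed falls and employed rises by 6.51; labor force unchanged → E = 170.46, U = 6.70, labor force = 177.16 million.
New unemployment rate = 6.70 / 177.16 = 3.78%.

New unemployment rate ≈ 3.78%.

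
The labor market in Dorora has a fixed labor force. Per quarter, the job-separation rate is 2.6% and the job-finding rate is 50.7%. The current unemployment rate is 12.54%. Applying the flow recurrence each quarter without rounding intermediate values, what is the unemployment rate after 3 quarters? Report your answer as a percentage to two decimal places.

With a fixed labor force, u_{t+1} = u_t + s·(1−u_t) − f·u_t = u_t·(1−s−f) + s.
Here 1−s−f = 0.467 and s = 0.026.
u_1 = 0.125400 × 0.467 + 0.026 = 0.084562.
u_2 = 0.084562 × 0.467 + 0.026 = 0.065490.
u_3 = 0.065490 × 0.467 + 0.026 = 0.056584.

Unemployment rate after three quarters ≈ 5.66%.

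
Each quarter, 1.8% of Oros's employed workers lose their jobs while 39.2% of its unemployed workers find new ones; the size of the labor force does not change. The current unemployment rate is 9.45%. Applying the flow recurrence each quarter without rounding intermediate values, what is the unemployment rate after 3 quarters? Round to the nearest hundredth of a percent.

Unemployment rate after three quarters ≈ 5.43%.

With a fixed labor force, u_{t+1} = u_t + s·(1−u_t) − f·u_t = u_t·(1−s−f) + s.
Here 1−s−f = 0.590 and s = 0.018.
u_1 = 0.094500 × 0.590 + 0.018 = 0.073755.
u_2 = 0.073755 × 0.590 + 0.018 = 0.061515.
u_3 = 0.061515 × 0.590 + 0.018 = 0.054294.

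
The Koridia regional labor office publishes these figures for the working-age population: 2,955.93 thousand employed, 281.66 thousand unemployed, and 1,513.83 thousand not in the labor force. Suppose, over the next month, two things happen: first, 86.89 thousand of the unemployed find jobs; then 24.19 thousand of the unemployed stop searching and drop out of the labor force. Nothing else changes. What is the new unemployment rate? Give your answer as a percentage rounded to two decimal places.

Initially, labor force = 2,955.93 + 281.66 = 3,237.59 thousand, so u = 281.66/3,237.59 = 8.70%.
After the first change, unemployed falls and employed rises by 86.89; labor force unchanged → E = 3,042.82, U = 194.77, labor force = 3,237.59 thousand.
After the second change, unemployed and labor force both fall by 24.19 → E = 3,042.82, U = 170.58, labor force = 3,213.40 thousand.
New unemployment rate = 170.58 / 3,213.40 = 5.31%.

New unemployment rate ≈ 5.31%.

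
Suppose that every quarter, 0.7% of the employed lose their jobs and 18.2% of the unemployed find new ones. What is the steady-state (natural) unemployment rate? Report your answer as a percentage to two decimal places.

Steady-state unemployment rate ≈ 3.70%.

At steady state the flows balance: s·E = f·U, so U/(E+U) = s/(s+f).
u* = 0.7 / (0.7 + 18.2) = 0.7 / 18.90 = 3.70%.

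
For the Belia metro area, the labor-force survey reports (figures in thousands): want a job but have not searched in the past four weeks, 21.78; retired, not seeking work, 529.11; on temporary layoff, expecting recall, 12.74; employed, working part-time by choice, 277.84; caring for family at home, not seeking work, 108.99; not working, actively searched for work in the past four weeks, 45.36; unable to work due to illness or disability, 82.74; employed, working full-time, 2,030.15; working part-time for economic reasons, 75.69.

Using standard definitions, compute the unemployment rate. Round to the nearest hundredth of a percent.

Unemployment rate ≈ 2.38%.

Employed = 277.84 + 2,030.15 + 75.69 = 2,383.68 thousand (anyone who worked, including part-time for economic reasons, counts as employed).
Unemployed = 12.74 + 45.36 = 58.10 thousand (jobless and actively searching, or on temporary layoff).
Labor force = 2,383.68 + 58.10 = 2,441.78 thousand.
Unemployment rate = 58.10 / 2,441.78 = 2.38%.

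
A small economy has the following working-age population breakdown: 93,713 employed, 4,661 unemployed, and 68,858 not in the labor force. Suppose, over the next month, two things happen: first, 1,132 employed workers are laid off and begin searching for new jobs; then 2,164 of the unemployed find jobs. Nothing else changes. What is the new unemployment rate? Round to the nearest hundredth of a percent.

New unemployment rate ≈ 3.69%.

Initially, labor force = 93,713 + 4,661 = 98,374, so u = 4,661/98,374 = 4.74%.
After the first change, employed falls and unemployed rises by 1,132; labor force unchanged → E = 92,581, U = 5,793, labor force = 98,374.
After the second change, unemployed falls and employed rises by 2,164; labor force unchanged → E = 94,745, U = 3,629, labor force = 98,374.
New unemployment rate = 3,629 / 98,374 = 3.69%.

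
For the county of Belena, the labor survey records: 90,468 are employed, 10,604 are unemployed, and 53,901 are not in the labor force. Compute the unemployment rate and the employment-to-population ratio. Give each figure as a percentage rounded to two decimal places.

Unemployment rate ≈ 10.49%; employment-population ratio ≈ 58.38%.

Labor force = employed + unemployed = 90,468 + 10,604 = 101,072.
Working-age population = 101,072 + 53,901 = 154,973.
Unemployment rate = 10,604 / 101,072 = 10.49%.
Employment-population ratio = 90,468 / 154,973 = 58.38%.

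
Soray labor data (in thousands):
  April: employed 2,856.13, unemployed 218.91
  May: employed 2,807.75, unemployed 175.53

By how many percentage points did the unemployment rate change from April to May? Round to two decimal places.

The unemployment rate changed by −1.24 percentage points.

April: labor force = 2,856.13 + 218.91 = 3,075.04; u = 218.91/3,075.04 = 7.12%.
May: labor force = 2,807.75 + 175.53 = 2,983.28; u = 175.53/2,983.28 = 5.88%.
Change = 5.88% − 7.12% = −1.24 pp.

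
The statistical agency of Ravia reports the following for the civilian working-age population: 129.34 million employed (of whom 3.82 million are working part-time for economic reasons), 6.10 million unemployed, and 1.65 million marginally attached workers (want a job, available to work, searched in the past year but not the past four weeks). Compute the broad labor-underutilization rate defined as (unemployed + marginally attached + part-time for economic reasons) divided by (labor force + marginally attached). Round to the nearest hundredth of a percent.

Broad underutilization rate ≈ 8.44%.

Labor force = 129.34 + 6.10 = 135.44 million.
Numerator = 6.10 + 1.65 + 3.82 = 11.57 million.
Denominator = 135.44 + 1.65 = 137.09 million.
Broad rate = 11.57 / 137.09 = 8.44%.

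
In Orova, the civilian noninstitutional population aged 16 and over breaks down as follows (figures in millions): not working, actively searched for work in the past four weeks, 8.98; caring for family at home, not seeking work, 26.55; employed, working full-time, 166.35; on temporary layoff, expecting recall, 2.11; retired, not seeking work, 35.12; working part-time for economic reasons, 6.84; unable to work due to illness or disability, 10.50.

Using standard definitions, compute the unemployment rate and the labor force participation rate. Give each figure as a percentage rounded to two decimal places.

Employed = 166.35 + 6.84 = 173.19 million (anyone who worked, including part-time for economic reasons, counts as employed).
Unemployed = 8.98 + 2.11 = 11.09 million (jobless and actively searching, or on temporary layoff).
Labor force = 173.19 + 11.09 = 184.28 million.
Not in labor force = 26.55 + 35.12 + 10.50 = 72.17 million (those not working and not actively searching are outside the labor force).
Civilian working-age population = 184.28 + 72.17 = 256.45 million.
Unemployment rate = 11.09 / 184.28 = 6.02%.
Labor force participation rate = 184.28 / 256.45 = 71.86%.

Unemployment rate ≈ 6.02%; labor force participation rate ≈ 71.86%.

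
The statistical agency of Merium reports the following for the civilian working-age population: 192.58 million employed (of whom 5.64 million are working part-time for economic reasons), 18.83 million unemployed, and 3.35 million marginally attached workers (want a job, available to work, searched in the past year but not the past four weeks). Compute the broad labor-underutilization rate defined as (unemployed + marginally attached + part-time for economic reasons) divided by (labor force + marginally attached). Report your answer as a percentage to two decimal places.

Labor force = 192.58 + 18.83 = 211.41 million.
Numerator = 18.83 + 3.35 + 5.64 = 27.82 million.
Denominator = 211.41 + 3.35 = 214.76 million.
Broad rate = 27.82 / 214.76 = 12.95%.

Broad underutilization rate ≈ 12.95%.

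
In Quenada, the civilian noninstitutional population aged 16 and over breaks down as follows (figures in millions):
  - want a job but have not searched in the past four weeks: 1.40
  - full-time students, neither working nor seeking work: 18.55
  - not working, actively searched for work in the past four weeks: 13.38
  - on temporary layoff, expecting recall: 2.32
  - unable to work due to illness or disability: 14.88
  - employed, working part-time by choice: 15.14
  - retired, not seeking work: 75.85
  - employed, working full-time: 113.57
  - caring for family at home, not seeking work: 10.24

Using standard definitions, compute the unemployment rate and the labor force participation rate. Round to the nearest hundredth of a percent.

Employed = 15.14 + 113.57 = 128.71 million.
Unemployed = 13.38 + 2.32 = 15.70 million (jobless and actively searching, or on temporary layoff).
Labor force = 128.71 + 15.70 = 144.41 million.
Not in labor force = 1.40 + 18.55 + 14.88 + 75.85 + 10.24 = 120.92 million (those not working and not actively searching are outside the labor force — including those who want a job but have given up searching).
Civilian working-age population = 144.41 + 120.92 = 265.33 million.
Unemployment rate = 15.70 / 144.41 = 10.87%.
Labor force participation rate = 144.41 / 265.33 = 54.43%.

Unemployment rate ≈ 10.87%; labor force participation rate ≈ 54.43%.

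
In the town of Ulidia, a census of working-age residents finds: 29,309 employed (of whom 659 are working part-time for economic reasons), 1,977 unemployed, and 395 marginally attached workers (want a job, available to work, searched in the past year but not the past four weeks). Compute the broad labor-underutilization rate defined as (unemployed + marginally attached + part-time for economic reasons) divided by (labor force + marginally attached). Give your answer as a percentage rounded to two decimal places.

Broad underutilization rate ≈ 9.57%.

Labor force = 29,309 + 1,977 = 31,286.
Numerator = 1,977 + 395 + 659 = 3,031.
Denominator = 31,286 + 395 = 31,681.
Broad rate = 3,031 / 31,681 = 9.57%.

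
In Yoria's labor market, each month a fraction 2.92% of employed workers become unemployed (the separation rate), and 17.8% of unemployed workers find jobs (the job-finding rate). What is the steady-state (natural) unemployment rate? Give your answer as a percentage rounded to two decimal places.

At steady state the flows balance: s·E = f·U, so U/(E+U) = s/(s+f).
u* = 2.92 / (2.92 + 17.8) = 2.92 / 20.72 = 14.09%.

Steady-state unemployment rate ≈ 14.09%.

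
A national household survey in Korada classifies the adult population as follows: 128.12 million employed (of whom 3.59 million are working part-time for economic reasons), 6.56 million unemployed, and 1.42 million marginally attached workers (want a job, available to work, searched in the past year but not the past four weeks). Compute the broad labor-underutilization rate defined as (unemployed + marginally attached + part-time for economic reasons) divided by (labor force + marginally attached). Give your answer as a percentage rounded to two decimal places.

Labor force = 128.12 + 6.56 = 134.68 million.
Numerator = 6.56 + 1.42 + 3.59 = 11.57 million.
Denominator = 134.68 + 1.42 = 136.10 million.
Broad rate = 11.57 / 136.10 = 8.50%.

Broad underutilization rate ≈ 8.50%.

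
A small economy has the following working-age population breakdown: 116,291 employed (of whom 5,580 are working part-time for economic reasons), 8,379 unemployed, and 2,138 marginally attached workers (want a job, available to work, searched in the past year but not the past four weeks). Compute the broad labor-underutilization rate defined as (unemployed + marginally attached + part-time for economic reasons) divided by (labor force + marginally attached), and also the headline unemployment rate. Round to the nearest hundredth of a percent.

Broad underutilization rate ≈ 12.69%; headline unemployment rate ≈ 6.72%.

Labor force = 116,291 + 8,379 = 124,670.
Numerator = 8,379 + 2,138 + 5,580 = 16,097.
Denominator = 124,670 + 2,138 = 126,808.
Broad rate = 16,097 / 126,808 = 12.69%.
Headline unemployment rate = 8,379 / 124,670 = 6.72%.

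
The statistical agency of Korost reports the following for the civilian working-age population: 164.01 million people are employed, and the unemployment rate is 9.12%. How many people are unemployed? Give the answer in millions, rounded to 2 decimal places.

About 16.46 million are unemployed.

Let U be the number unemployed. The labor force is E + U, and U/(E+U) = 0.0912.
So U = 0.0912 × 164.01 / (1 − 0.0912) = 14.9577 / 0.9088 ≈ 16.46 million.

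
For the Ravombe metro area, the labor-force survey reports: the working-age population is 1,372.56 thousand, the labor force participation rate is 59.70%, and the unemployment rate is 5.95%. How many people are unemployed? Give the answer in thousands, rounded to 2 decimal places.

Labor force = 0.5970 × 1,372.56 = 819.42 thousand.
Unemployed = 0.0595 × 819.42 ≈ 48.76 thousand.

About 48.76 thousand are unemployed.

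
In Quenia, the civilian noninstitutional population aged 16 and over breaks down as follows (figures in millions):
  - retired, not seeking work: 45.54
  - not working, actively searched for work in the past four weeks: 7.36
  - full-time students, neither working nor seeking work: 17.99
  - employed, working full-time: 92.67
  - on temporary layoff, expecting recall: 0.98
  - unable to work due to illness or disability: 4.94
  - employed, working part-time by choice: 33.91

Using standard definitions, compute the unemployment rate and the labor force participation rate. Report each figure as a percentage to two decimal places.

Employed = 92.67 + 33.91 = 126.58 million.
Unemployed = 7.36 + 0.98 = 8.34 million (jobless and actively searching, or on temporary layoff).
Labor force = 126.58 + 8.34 = 134.92 million.
Not in labor force = 45.54 + 17.99 + 4.94 = 68.47 million (those not working and not actively searching are outside the labor force).
Civilian working-age population = 134.92 + 68.47 = 203.39 million.
Unemployment rate = 8.34 / 134.92 = 6.18%.
Labor force participation rate = 134.92 / 203.39 = 66.34%.

Unemployment rate ≈ 6.18%; labor force participation rate ≈ 66.34%.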